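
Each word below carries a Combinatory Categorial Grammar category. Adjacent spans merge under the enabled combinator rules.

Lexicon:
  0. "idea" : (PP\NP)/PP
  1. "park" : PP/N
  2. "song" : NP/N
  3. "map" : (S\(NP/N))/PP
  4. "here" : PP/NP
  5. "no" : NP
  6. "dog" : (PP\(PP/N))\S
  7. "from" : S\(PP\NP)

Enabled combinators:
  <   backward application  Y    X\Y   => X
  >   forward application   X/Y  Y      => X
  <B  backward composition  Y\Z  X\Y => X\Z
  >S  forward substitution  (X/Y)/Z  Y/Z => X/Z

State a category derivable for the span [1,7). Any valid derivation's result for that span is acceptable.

PP

[0,8] S   <
  [0,7] PP\NP   >
    [0,1] "idea" : (PP\NP)/PP
    [1,7] PP   <
      [1,2] "park" : PP/N
      [2,7] PP\(PP/N)   <
        [2,6] S   <
          [2,3] "song" : NP/N
          [3,6] S\(NP/N)   >
            [3,4] "map" : (S\(NP/N))/PP
            [4,6] PP   >
              [4,5] "here" : PP/NP
              [5,6] "no" : NP
        [6,7] "dog" : (PP\(PP/N))\S
  [7,8] "from" : S\(PP\NP)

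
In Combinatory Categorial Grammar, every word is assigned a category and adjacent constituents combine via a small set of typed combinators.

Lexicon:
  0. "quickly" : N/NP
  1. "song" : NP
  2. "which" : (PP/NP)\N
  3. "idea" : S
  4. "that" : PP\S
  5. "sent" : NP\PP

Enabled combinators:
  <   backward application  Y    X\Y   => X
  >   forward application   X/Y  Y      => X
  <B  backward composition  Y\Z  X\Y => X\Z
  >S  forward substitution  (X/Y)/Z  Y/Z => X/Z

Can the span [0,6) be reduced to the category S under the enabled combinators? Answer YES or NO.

NO

N/NP NP (PP/NP)\N S PP\S NP\PP
CKY chart[0,6] = {PP}; S ∉ chart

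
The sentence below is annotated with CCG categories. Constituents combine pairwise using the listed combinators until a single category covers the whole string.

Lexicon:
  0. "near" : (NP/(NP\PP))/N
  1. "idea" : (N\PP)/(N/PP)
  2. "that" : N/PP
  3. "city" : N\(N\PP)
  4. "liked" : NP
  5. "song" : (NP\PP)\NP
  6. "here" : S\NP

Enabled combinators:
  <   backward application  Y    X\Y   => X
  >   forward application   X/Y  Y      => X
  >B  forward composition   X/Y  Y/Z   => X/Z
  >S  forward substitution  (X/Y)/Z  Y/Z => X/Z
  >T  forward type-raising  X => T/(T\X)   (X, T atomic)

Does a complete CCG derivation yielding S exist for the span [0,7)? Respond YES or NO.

[0,7] S   <
  [0,6] NP   >
    [0,4] NP/(NP\PP)   >
      [0,1] "near" : (NP/(NP\PP))/N
      [1,4] N   <
        [1,3] N\PP   >
          [1,2] "idea" : (N\PP)/(N/PP)
          [2,3] "that" : N/PP
        [3,4] "city" : N\(N\PP)
    [4,6] NP\PP   <
      [4,5] "liked" : NP
      [5,6] "song" : (NP\PP)\NP
  [6,7] "here" : S\NP

YES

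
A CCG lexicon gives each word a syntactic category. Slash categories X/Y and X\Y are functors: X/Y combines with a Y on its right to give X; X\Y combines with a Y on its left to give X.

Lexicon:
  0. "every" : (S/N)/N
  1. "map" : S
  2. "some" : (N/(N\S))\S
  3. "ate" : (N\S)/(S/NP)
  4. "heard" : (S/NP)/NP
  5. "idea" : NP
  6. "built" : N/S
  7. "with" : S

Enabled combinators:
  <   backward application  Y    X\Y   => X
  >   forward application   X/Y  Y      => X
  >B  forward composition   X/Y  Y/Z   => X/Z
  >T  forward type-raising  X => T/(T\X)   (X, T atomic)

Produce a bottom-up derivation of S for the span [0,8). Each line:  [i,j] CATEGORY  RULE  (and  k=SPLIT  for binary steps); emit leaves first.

[0,1] (S/N)/N  lex  "every"
[1,2] S  lex  "map"
[2,3] (N/(N\S))\S  lex  "some"
[1,3] N/(N\S)  <  k=2
[3,4] (N\S)/(S/NP)  lex  "ate"
[4,5] (S/NP)/NP  lex  "heard"
[5,6] NP  lex  "idea"
[4,6] S/NP  >  k=5
[3,6] N\S  >  k=4
[1,6] N  >  k=3
[0,6] S/N  >  k=1
[6,7] N/S  lex  "built"
[7,8] S  lex  "with"
[6,8] N  >  k=7
[0,8] S  >  k=6

[0,8] S   >
  [0,6] S/N   >
    [0,1] "every" : (S/N)/N
    [1,6] N   >
      [1,3] N/(N\S)   <
        [1,2] "map" : S
        [2,3] "some" : (N/(N\S))\S
      [3,6] N\S   >
        [3,4] "ate" : (N\S)/(S/NP)
        [4,6] S/NP   >
          [4,5] "heard" : (S/NP)/NP
          [5,6] "idea" : NP
  [6,8] N   >
    [6,7] "built" : N/S
    [7,8] "with" : S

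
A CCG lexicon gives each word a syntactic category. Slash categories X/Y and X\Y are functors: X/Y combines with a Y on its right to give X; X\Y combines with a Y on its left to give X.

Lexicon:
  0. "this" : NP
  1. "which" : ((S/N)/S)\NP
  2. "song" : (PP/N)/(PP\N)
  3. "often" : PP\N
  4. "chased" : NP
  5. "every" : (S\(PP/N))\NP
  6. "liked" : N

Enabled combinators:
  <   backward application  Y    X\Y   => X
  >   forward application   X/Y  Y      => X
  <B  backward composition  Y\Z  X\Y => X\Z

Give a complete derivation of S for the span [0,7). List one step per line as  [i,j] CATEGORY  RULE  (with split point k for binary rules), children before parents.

[0,7] S   >
  [0,6] S/N   >
    [0,2] (S/N)/S   <
      [0,1] "this" : NP
      [1,2] "which" : ((S/N)/S)\NP
    [2,6] S   <
      [2,4] PP/N   >
        [2,3] "song" : (PP/N)/(PP\N)
        [3,4] "often" : PP\N
      [4,6] S\(PP/N)   <
        [4,5] "chased" : NP
        [5,6] "every" : (S\(PP/N))\NP
  [6,7] "liked" : N

[0,1] NP  lex  "this"
[1,2] ((S/N)/S)\NP  lex  "which"
[0,2] (S/N)/S  <  k=1
[2,3] (PP/N)/(PP\N)  lex  "song"
[3,4] PP\N  lex  "often"
[2,4] PP/N  >  k=3
[4,5] NP  lex  "chased"
[5,6] (S\(PP/N))\NP  lex  "every"
[4,6] S\(PP/N)  <  k=5
[2,6] S  <  k=4
[0,6] S/N  >  k=2
[6,7] N  lex  "liked"
[0,7] S  >  k=6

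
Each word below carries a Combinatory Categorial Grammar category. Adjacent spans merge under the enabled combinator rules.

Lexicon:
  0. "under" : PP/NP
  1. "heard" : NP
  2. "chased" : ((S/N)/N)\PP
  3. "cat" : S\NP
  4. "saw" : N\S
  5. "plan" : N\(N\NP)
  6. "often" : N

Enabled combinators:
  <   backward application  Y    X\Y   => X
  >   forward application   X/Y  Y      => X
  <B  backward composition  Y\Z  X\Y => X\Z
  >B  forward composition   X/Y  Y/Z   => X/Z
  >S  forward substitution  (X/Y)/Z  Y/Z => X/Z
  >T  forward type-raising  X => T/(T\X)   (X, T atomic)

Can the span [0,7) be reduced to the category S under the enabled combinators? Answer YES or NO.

[0,7] S   >
  [0,6] S/N   >
    [0,3] (S/N)/N   <
      [0,2] PP   >
        [0,1] "under" : PP/NP
        [1,2] "heard" : NP
      [2,3] "chased" : ((S/N)/N)\PP
    [3,6] N   <
      [3,5] N\NP   <B
        [3,4] "cat" : S\NP
        [4,5] "saw" : N\S
      [5,6] "plan" : N\(N\NP)
  [6,7] "often" : N

YES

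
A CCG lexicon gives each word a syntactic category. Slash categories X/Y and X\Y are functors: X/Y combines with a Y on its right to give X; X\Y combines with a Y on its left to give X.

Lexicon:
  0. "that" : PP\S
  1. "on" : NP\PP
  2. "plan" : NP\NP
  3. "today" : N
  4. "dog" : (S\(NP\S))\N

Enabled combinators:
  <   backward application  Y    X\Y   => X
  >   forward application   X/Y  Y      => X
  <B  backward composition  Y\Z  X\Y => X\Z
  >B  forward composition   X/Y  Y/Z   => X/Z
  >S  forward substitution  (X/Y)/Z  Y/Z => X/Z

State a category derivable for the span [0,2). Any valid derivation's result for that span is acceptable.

[0,5] S   <
  [0,3] NP\S   <B
    [0,2] NP\S   <B
      [0,1] "that" : PP\S
      [1,2] "on" : NP\PP
    [2,3] "plan" : NP\NP
  [3,5] S\(NP\S)   <
    [3,4] "today" : N
    [4,5] "dog" : (S\(NP\S))\N

NP\S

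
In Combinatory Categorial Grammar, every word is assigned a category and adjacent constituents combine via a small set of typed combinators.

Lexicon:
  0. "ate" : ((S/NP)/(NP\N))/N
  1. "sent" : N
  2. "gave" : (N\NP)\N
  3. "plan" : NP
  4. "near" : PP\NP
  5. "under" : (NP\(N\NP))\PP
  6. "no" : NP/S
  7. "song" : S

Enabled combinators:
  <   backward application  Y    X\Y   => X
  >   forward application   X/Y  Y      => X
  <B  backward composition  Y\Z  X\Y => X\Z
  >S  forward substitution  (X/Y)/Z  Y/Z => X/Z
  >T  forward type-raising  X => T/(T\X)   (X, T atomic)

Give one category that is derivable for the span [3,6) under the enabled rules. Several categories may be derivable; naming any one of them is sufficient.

NP\(N\NP)

[0,8] S   >
  [0,6] S/NP   >
    [0,2] (S/NP)/(NP\N)   >
      [0,1] "ate" : ((S/NP)/(NP\N))/N
      [1,2] "sent" : N
    [2,6] NP\N   <B
      [2,3] "gave" : (N\NP)\N
      [3,6] NP\(N\NP)   <
        [3,5] PP   <
          [3,4] "plan" : NP
          [4,5] "near" : PP\NP
        [5,6] "under" : (NP\(N\NP))\PP
  [6,8] NP   >
    [6,7] "no" : NP/S
    [7,8] "song" : S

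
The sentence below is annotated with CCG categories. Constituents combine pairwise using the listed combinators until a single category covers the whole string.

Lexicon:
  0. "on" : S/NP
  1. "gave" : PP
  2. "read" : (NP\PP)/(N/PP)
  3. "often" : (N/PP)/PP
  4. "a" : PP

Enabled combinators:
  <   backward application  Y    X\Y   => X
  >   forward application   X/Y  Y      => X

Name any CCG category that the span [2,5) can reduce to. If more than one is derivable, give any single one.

NP\PP

[0,5] S   >
  [0,1] "on" : S/NP
  [1,5] NP   <
    [1,2] "gave" : PP
    [2,5] NP\PP   >
      [2,3] "read" : (NP\PP)/(N/PP)
      [3,5] N/PP   >
        [3,4] "often" : (N/PP)/PP
        [4,5] "a" : PP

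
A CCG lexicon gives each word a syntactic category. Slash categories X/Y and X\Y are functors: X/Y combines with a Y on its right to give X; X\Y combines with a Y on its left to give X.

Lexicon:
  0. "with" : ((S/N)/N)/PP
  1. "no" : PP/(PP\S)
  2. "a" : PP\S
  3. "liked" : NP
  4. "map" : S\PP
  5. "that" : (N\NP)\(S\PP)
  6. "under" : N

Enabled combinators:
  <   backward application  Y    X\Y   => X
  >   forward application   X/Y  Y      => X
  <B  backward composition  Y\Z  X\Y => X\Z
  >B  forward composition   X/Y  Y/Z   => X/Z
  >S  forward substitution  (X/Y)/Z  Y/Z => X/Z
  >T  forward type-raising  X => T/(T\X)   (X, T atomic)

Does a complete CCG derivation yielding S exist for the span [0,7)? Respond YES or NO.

[0,7] S   >
  [0,6] S/N   >
    [0,3] (S/N)/N   >
      [0,1] "with" : ((S/N)/N)/PP
      [1,3] PP   >
        [1,2] "no" : PP/(PP\S)
        [2,3] "a" : PP\S
    [3,6] N   <
      [3,4] "liked" : NP
      [4,6] N\NP   <
        [4,5] "map" : S\PP
        [5,6] "that" : (N\NP)\(S\PP)
  [6,7] "under" : N

YES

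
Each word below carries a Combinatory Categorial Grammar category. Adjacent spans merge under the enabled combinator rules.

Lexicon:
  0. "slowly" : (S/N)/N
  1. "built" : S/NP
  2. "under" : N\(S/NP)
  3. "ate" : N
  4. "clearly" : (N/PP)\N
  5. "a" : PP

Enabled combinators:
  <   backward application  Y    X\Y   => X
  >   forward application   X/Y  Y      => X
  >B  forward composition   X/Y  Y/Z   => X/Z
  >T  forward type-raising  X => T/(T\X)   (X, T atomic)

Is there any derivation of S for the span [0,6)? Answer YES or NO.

YES

[0,6] S   >
  [0,3] S/N   >
    [0,1] "slowly" : (S/N)/N
    [1,3] N   <
      [1,2] "built" : S/NP
      [2,3] "under" : N\(S/NP)
  [3,6] N   >
    [3,5] N/PP   <
      [3,4] "ate" : N
      [4,5] "clearly" : (N/PP)\N
    [5,6] "a" : PP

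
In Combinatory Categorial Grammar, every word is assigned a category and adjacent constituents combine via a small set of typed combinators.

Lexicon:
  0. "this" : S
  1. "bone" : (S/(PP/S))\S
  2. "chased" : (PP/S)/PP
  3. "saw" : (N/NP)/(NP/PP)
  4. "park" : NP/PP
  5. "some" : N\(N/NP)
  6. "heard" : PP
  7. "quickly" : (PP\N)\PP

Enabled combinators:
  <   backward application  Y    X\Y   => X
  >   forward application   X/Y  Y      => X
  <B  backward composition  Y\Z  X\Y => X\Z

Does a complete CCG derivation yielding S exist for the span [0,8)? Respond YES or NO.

YES

[0,8] S   >
  [0,2] S/(PP/S)   <
    [0,1] "this" : S
    [1,2] "bone" : (S/(PP/S))\S
  [2,8] PP/S   >
    [2,3] "chased" : (PP/S)/PP
    [3,8] PP   <
      [3,6] N   <
        [3,5] N/NP   >
          [3,4] "saw" : (N/NP)/(NP/PP)
          [4,5] "park" : NP/PP
        [5,6] "some" : N\(N/NP)
      [6,8] PP\N   <
        [6,7] "heard" : PP
        [7,8] "quickly" : (PP\N)\PP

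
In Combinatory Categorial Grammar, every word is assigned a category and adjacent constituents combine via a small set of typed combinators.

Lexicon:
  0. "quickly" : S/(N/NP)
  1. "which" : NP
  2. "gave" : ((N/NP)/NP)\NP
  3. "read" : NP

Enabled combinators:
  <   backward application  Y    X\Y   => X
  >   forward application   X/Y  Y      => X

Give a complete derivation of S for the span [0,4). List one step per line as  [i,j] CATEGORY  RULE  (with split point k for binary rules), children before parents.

[0,4] S   >
  [0,1] "quickly" : S/(N/NP)
  [1,4] N/NP   >
    [1,3] (N/NP)/NP   <
      [1,2] "which" : NP
      [2,3] "gave" : ((N/NP)/NP)\NP
    [3,4] "read" : NP

[0,1] S/(N/NP)  lex  "quickly"
[1,2] NP  lex  "which"
[2,3] ((N/NP)/NP)\NP  lex  "gave"
[1,3] (N/NP)/NP  <  k=2
[3,4] NP  lex  "read"
[1,4] N/NP  >  k=3
[0,4] S  >  k=1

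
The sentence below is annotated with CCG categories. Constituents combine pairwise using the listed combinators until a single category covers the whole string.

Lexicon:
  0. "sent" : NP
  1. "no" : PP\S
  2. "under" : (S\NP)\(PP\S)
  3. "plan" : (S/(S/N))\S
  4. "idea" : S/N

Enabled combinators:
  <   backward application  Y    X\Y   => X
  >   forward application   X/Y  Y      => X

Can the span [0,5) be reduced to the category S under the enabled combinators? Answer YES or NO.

YES

[0,5] S   >
  [0,4] S/(S/N)   <
    [0,3] S   <
      [0,1] "sent" : NP
      [1,3] S\NP   <
        [1,2] "no" : PP\S
        [2,3] "under" : (S\NP)\(PP\S)
    [3,4] "plan" : (S/(S/N))\S
  [4,5] "idea" : S/N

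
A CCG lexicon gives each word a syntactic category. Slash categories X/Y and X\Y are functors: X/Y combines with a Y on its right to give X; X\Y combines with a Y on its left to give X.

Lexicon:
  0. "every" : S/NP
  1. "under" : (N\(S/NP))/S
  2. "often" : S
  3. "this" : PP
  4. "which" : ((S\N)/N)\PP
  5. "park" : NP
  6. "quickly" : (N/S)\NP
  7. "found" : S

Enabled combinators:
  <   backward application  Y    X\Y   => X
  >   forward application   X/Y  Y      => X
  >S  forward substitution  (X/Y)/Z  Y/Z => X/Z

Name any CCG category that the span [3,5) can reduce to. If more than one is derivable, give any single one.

[0,8] S   <
  [0,3] N   <
    [0,1] "every" : S/NP
    [1,3] N\(S/NP)   >
      [1,2] "under" : (N\(S/NP))/S
      [2,3] "often" : S
  [3,8] S\N   >
    [3,5] (S\N)/N   <
      [3,4] "this" : PP
      [4,5] "which" : ((S\N)/N)\PP
    [5,8] N   >
      [5,7] N/S   <
        [5,6] "park" : NP
        [6,7] "quickly" : (N/S)\NP
      [7,8] "found" : S

(S\N)/N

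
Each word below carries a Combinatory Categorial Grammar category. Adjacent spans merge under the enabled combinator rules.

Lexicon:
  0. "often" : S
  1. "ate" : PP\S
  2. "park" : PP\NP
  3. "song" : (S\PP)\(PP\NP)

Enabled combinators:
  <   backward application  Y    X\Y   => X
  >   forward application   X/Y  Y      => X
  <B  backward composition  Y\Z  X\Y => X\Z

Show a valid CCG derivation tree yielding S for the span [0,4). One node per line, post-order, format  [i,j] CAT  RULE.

[0,4] S   <
  [0,2] PP   <
    [0,1] "often" : S
    [1,2] "ate" : PP\S
  [2,4] S\PP   <
    [2,3] "park" : PP\NP
    [3,4] "song" : (S\PP)\(PP\NP)

[0,1] S  lex  "often"
[1,2] PP\S  lex  "ate"
[0,2] PP  <  k=1
[2,3] PP\NP  lex  "park"
[3,4] (S\PP)\(PP\NP)  lex  "song"
[2,4] S\PP  <  k=3
[0,4] S  <  k=2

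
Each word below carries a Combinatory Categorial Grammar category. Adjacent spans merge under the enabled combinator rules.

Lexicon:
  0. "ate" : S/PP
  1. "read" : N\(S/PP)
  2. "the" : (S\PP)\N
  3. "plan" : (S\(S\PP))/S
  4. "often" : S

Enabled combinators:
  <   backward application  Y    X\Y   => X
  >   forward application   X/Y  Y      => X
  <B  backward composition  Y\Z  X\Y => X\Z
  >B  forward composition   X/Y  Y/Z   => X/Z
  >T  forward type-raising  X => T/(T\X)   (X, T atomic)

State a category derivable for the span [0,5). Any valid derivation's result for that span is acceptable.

[0,5] S   <
  [0,3] S\PP   <
    [0,2] N   <
      [0,1] "ate" : S/PP
      [1,2] "read" : N\(S/PP)
    [2,3] "the" : (S\PP)\N
  [3,5] S\(S\PP)   >
    [3,4] "plan" : (S\(S\PP))/S
    [4,5] "often" : S

S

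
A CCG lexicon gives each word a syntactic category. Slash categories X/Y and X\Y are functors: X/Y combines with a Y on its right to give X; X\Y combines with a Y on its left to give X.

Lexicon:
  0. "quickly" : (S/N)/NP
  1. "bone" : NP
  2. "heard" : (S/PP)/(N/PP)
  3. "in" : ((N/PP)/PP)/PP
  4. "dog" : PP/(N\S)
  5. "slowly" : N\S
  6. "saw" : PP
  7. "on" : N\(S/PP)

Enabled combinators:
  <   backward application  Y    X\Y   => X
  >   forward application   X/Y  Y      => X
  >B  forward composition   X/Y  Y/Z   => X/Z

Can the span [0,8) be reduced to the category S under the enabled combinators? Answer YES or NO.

[0,8] S   >
  [0,2] S/N   >
    [0,1] "quickly" : (S/N)/NP
    [1,2] "bone" : NP
  [2,8] N   <
    [2,7] S/PP   >
      [2,3] "heard" : (S/PP)/(N/PP)
      [3,7] N/PP   >
        [3,6] (N/PP)/PP   >
          [3,4] "in" : ((N/PP)/PP)/PP
          [4,6] PP   >
            [4,5] "dog" : PP/(N\S)
            [5,6] "slowly" : N\S
        [6,7] "saw" : PP
    [7,8] "on" : N\(S/PP)

YES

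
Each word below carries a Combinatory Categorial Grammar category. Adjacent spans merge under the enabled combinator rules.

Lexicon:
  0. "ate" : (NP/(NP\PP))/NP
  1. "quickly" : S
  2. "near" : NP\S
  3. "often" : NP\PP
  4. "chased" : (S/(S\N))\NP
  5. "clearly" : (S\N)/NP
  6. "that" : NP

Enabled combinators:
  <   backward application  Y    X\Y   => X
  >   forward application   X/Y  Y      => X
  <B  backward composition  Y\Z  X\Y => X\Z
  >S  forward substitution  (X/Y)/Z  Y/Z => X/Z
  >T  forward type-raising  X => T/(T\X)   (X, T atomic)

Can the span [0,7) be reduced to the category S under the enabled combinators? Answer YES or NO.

YES

[0,7] S   >
  [0,5] S/(S\N)   <
    [0,4] NP   >
      [0,3] NP/(NP\PP)   >
        [0,1] "ate" : (NP/(NP\PP))/NP
        [1,3] NP   <
          [1,2] "quickly" : S
          [2,3] "near" : NP\S
      [3,4] "often" : NP\PP
    [4,5] "chased" : (S/(S\N))\NP
  [5,7] S\N   >
    [5,6] "clearly" : (S\N)/NP
    [6,7] "that" : NP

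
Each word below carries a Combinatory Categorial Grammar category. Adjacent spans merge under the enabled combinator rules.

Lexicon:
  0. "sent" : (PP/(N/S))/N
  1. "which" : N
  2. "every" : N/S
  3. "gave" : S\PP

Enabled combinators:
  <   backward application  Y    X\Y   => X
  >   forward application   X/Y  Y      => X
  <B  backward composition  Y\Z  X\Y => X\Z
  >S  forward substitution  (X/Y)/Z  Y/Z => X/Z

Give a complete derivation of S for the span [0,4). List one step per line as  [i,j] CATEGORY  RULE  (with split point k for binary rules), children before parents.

[0,4] S   <
  [0,3] PP   >
    [0,2] PP/(N/S)   >
      [0,1] "sent" : (PP/(N/S))/N
      [1,2] "which" : N
    [2,3] "every" : N/S
  [3,4] "gave" : S\PP

[0,1] (PP/(N/S))/N  lex  "sent"
[1,2] N  lex  "which"
[0,2] PP/(N/S)  >  k=1
[2,3] N/S  lex  "every"
[0,3] PP  >  k=2
[3,4] S\PP  lex  "gave"
[0,4] S  <  k=3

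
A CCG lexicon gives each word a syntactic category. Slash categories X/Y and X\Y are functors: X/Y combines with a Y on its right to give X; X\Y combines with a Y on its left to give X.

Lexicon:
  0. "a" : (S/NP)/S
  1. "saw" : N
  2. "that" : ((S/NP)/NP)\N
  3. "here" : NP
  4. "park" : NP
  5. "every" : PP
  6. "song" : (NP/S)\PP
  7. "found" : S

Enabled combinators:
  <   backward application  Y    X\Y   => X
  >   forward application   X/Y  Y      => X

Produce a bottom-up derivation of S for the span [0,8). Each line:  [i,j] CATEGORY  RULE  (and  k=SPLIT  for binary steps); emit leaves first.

[0,1] (S/NP)/S  lex  "a"
[1,2] N  lex  "saw"
[2,3] ((S/NP)/NP)\N  lex  "that"
[1,3] (S/NP)/NP  <  k=2
[3,4] NP  lex  "here"
[1,4] S/NP  >  k=3
[4,5] NP  lex  "park"
[1,5] S  >  k=4
[0,5] S/NP  >  k=1
[5,6] PP  lex  "every"
[6,7] (NP/S)\PP  lex  "song"
[5,7] NP/S  <  k=6
[7,8] S  lex  "found"
[5,8] NP  >  k=7
[0,8] S  >  k=5

[0,8] S   >
  [0,5] S/NP   >
    [0,1] "a" : (S/NP)/S
    [1,5] S   >
      [1,4] S/NP   >
        [1,3] (S/NP)/NP   <
          [1,2] "saw" : N
          [2,3] "that" : ((S/NP)/NP)\N
        [3,4] "here" : NP
      [4,5] "park" : NP
  [5,8] NP   >
    [5,7] NP/S   <
      [5,6] "every" : PP
      [6,7] "song" : (NP/S)\PP
    [7,8] "found" : S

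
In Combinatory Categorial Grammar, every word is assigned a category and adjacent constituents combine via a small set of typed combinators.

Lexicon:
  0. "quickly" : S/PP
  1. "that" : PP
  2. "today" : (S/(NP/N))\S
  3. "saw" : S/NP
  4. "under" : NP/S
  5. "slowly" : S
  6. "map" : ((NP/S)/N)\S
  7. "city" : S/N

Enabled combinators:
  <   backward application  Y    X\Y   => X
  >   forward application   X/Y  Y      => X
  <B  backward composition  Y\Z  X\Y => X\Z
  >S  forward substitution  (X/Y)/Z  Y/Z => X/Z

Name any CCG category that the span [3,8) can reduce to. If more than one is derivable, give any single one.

NP/N

[0,8] S   >
  [0,3] S/(NP/N)   <
    [0,2] S   >
      [0,1] "quickly" : S/PP
      [1,2] "that" : PP
    [2,3] "today" : (S/(NP/N))\S
  [3,8] NP/N   >S
    [3,7] (NP/S)/N   <
      [3,6] S   >
        [3,4] "saw" : S/NP
        [4,6] NP   >
          [4,5] "under" : NP/S
          [5,6] "slowly" : S
      [6,7] "map" : ((NP/S)/N)\S
    [7,8] "city" : S/N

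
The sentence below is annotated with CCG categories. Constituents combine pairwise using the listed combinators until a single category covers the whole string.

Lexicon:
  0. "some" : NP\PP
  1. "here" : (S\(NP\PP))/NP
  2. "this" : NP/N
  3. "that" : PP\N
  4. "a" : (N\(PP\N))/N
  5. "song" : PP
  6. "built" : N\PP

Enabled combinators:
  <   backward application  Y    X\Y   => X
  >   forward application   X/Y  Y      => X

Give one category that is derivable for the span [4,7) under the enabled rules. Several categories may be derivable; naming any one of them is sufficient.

N\(PP\N)

[0,7] S   <
  [0,1] "some" : NP\PP
  [1,7] S\(NP\PP)   >
    [1,2] "here" : (S\(NP\PP))/NP
    [2,7] NP   >
      [2,3] "this" : NP/N
      [3,7] N   <
        [3,4] "that" : PP\N
        [4,7] N\(PP\N)   >
          [4,5] "a" : (N\(PP\N))/N
          [5,7] N   <
            [5,6] "song" : PP
            [6,7] "built" : N\PP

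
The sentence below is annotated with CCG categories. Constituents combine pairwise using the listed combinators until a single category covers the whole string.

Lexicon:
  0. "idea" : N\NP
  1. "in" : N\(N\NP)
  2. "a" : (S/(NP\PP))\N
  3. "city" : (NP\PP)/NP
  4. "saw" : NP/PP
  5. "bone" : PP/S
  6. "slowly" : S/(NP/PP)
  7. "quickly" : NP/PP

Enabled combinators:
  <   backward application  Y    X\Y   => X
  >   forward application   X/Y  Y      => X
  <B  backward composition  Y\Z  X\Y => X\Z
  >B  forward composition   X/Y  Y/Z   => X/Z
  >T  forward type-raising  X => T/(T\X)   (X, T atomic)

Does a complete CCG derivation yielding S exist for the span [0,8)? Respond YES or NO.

YES

[0,8] S   >
  [0,3] S/(NP\PP)   <
    [0,2] N   <
      [0,1] "idea" : N\NP
      [1,2] "in" : N\(N\NP)
    [2,3] "a" : (S/(NP\PP))\N
  [3,8] NP\PP   >
    [3,4] "city" : (NP\PP)/NP
    [4,8] NP   >
      [4,5] "saw" : NP/PP
      [5,8] PP   >
        [5,6] "bone" : PP/S
        [6,8] S   >
          [6,7] "slowly" : S/(NP/PP)
          [7,8] "quickly" : NP/PP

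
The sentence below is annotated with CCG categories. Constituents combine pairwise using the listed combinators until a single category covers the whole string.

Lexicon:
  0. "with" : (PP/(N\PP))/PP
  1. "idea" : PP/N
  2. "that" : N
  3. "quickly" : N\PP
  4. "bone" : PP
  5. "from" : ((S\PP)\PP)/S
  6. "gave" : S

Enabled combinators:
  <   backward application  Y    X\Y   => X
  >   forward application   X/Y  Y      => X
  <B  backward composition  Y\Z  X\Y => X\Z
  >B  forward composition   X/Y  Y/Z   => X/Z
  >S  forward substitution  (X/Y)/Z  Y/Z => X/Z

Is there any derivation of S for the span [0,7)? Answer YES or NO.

[0,7] S   <
  [0,4] PP   >
    [0,3] PP/(N\PP)   >
      [0,1] "with" : (PP/(N\PP))/PP
      [1,3] PP   >
        [1,2] "idea" : PP/N
        [2,3] "that" : N
    [3,4] "quickly" : N\PP
  [4,7] S\PP   <
    [4,5] "bone" : PP
    [5,7] (S\PP)\PP   >
      [5,6] "from" : ((S\PP)\PP)/S
      [6,7] "gave" : S

YES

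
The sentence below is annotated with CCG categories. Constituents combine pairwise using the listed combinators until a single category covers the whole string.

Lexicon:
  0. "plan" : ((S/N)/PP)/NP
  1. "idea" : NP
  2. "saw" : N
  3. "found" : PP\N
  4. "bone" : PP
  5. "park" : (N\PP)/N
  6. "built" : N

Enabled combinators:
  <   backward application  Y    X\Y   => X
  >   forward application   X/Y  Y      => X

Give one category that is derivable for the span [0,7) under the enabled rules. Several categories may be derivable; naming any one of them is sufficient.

[0,7] S   >
  [0,4] S/N   >
    [0,2] (S/N)/PP   >
      [0,1] "plan" : ((S/N)/PP)/NP
      [1,2] "idea" : NP
    [2,4] PP   <
      [2,3] "saw" : N
      [3,4] "found" : PP\N
  [4,7] N   <
    [4,5] "bone" : PP
    [5,7] N\PP   >
      [5,6] "park" : (N\PP)/N
      [6,7] "built" : N

S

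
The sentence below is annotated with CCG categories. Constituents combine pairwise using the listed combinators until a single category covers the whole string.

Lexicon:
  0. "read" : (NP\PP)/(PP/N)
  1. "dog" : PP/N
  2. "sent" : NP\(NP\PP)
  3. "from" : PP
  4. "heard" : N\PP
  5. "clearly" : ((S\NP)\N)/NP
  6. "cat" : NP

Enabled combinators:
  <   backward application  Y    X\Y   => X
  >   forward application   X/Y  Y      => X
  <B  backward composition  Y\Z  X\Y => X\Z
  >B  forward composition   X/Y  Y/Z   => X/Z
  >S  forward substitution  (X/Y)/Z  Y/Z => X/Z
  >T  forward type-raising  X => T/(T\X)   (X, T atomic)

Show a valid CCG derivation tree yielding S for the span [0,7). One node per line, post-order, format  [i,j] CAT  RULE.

[0,1] (NP\PP)/(PP/N)  lex  "read"
[1,2] PP/N  lex  "dog"
[0,2] NP\PP  >  k=1
[2,3] NP\(NP\PP)  lex  "sent"
[0,3] NP  <  k=2
[3,4] PP  lex  "from"
[3,4] N/(N\PP)  >T
[4,5] N\PP  lex  "heard"
[3,5] N  >  k=4
[5,6] ((S\NP)\N)/NP  lex  "clearly"
[6,7] NP  lex  "cat"
[5,7] (S\NP)\N  >  k=6
[3,7] S\NP  <  k=5
[0,7] S  <  k=3

[0,7] S   <
  [0,3] NP   <
    [0,2] NP\PP   >
      [0,1] "read" : (NP\PP)/(PP/N)
      [1,2] "dog" : PP/N
    [2,3] "sent" : NP\(NP\PP)
  [3,7] S\NP   <
    [3,5] N   >
      [3,4] N/(N\PP)   >T
        [3,4] "from" : PP
      [4,5] "heard" : N\PP
    [5,7] (S\NP)\N   >
      [5,6] "clearly" : ((S\NP)\N)/NP
      [6,7] "cat" : NP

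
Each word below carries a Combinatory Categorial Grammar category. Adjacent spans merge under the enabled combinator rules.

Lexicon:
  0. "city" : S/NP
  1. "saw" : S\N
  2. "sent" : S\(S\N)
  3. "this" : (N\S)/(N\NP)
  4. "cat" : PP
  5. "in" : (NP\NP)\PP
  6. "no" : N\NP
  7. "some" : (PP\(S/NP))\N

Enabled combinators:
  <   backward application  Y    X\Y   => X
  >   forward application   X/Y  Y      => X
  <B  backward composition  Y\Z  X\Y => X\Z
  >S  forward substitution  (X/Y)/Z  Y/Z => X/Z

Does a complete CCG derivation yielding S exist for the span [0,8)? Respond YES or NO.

NO

S/NP S\N S\(S\N) (N\S)/(N\NP) PP (NP\NP)\PP N\NP (PP\(S/NP))\N
CKY chart[0,8] = {PP}; S ∉ chart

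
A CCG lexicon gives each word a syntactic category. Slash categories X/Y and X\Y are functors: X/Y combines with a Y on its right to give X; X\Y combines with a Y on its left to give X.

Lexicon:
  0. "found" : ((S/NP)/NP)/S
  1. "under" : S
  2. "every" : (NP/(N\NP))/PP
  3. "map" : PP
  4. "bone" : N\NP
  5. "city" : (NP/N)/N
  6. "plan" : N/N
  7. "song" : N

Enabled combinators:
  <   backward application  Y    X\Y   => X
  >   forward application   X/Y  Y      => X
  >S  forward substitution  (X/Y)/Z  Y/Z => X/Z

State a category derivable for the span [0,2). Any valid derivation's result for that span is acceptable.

(S/NP)/NP

[0,8] S   >
  [0,5] S/NP   >
    [0,2] (S/NP)/NP   >
      [0,1] "found" : ((S/NP)/NP)/S
      [1,2] "under" : S
    [2,5] NP   >
      [2,4] NP/(N\NP)   >
        [2,3] "every" : (NP/(N\NP))/PP
        [3,4] "map" : PP
      [4,5] "bone" : N\NP
  [5,8] NP   >
    [5,7] NP/N   >S
      [5,6] "city" : (NP/N)/N
      [6,7] "plan" : N/N
    [7,8] "song" : N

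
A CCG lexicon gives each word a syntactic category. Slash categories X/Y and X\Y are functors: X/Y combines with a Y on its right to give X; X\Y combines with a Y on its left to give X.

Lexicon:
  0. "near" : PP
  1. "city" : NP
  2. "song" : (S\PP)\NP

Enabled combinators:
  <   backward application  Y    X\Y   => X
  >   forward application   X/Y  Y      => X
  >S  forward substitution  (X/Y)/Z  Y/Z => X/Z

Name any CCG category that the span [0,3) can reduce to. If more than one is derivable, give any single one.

[0,3] S   <
  [0,1] "near" : PP
  [1,3] S\PP   <
    [1,2] "city" : NP
    [2,3] "song" : (S\PP)\NP

S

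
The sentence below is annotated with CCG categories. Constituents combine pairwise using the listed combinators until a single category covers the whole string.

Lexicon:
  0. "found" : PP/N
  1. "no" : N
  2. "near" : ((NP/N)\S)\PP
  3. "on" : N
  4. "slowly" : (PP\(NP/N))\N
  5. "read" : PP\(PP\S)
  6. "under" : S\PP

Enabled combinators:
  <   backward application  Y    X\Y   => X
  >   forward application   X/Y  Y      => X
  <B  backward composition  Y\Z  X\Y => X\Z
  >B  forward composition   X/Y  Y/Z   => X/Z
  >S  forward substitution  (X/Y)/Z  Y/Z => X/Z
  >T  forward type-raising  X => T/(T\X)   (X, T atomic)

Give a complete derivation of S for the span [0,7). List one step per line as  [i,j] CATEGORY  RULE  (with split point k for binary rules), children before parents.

[0,7] S   <
  [0,6] PP   <
    [0,5] PP\S   <B
      [0,3] (NP/N)\S   <
        [0,2] PP   >
          [0,1] "found" : PP/N
          [1,2] "no" : N
        [2,3] "near" : ((NP/N)\S)\PP
      [3,5] PP\(NP/N)   <
        [3,4] "on" : N
        [4,5] "slowly" : (PP\(NP/N))\N
    [5,6] "read" : PP\(PP\S)
  [6,7] "under" : S\PP

[0,1] PP/N  lex  "found"
[1,2] N  lex  "no"
[0,2] PP  >  k=1
[2,3] ((NP/N)\S)\PP  lex  "near"
[0,3] (NP/N)\S  <  k=2
[3,4] N  lex  "on"
[4,5] (PP\(NP/N))\N  lex  "slowly"
[3,5] PP\(NP/N)  <  k=4
[0,5] PP\S  <B  k=3
[5,6] PP\(PP\S)  lex  "read"
[0,6] PP  <  k=5
[6,7] S\PP  lex  "under"
[0,7] S  <  k=6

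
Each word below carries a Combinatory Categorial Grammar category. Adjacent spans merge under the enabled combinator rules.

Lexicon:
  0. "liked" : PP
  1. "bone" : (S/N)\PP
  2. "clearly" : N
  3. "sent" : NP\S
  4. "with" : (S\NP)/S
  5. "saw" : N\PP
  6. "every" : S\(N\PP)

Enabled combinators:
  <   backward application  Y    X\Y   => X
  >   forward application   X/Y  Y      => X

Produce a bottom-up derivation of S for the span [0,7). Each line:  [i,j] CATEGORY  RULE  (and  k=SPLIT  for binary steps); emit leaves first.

[0,1] PP  lex  "liked"
[1,2] (S/N)\PP  lex  "bone"
[0,2] S/N  <  k=1
[2,3] N  lex  "clearly"
[0,3] S  >  k=2
[3,4] NP\S  lex  "sent"
[0,4] NP  <  k=3
[4,5] (S\NP)/S  lex  "with"
[5,6] N\PP  lex  "saw"
[6,7] S\(N\PP)  lex  "every"
[5,7] S  <  k=6
[4,7] S\NP  >  k=5
[0,7] S  <  k=4

[0,7] S   <
  [0,4] NP   <
    [0,3] S   >
      [0,2] S/N   <
        [0,1] "liked" : PP
        [1,2] "bone" : (S/N)\PP
      [2,3] "clearly" : N
    [3,4] "sent" : NP\S
  [4,7] S\NP   >
    [4,5] "with" : (S\NP)/S
    [5,7] S   <
      [5,6] "saw" : N\PP
      [6,7] "every" : S\(N\PP)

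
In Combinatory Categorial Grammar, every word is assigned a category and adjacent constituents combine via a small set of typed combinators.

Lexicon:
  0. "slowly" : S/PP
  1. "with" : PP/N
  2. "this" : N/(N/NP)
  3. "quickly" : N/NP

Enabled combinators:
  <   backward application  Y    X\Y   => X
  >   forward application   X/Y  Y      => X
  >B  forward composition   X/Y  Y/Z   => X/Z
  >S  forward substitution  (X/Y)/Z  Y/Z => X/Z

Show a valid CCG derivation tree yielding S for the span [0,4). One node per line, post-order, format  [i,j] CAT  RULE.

[0,4] S   >
  [0,2] S/N   >B
    [0,1] "slowly" : S/PP
    [1,2] "with" : PP/N
  [2,4] N   >
    [2,3] "this" : N/(N/NP)
    [3,4] "quickly" : N/NP

[0,1] S/PP  lex  "slowly"
[1,2] PP/N  lex  "with"
[0,2] S/N  >B  k=1
[2,3] N/(N/NP)  lex  "this"
[3,4] N/NP  lex  "quickly"
[2,4] N  >  k=3
[0,4] S  >  k=2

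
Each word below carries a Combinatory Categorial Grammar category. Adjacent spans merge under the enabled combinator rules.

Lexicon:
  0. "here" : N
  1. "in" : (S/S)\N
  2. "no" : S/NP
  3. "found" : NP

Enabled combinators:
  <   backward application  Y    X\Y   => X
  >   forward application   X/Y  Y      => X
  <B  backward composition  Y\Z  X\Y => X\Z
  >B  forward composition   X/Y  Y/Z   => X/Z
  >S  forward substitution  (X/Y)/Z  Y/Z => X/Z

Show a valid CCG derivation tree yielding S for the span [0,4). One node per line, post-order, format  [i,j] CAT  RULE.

[0,4] S   >
  [0,3] S/NP   >B
    [0,2] S/S   <
      [0,1] "here" : N
      [1,2] "in" : (S/S)\N
    [2,3] "no" : S/NP
  [3,4] "found" : NP

[0,1] N  lex  "here"
[1,2] (S/S)\N  lex  "in"
[0,2] S/S  <  k=1
[2,3] S/NP  lex  "no"
[0,3] S/NP  >B  k=2
[3,4] NP  lex  "found"
[0,4] S  >  k=3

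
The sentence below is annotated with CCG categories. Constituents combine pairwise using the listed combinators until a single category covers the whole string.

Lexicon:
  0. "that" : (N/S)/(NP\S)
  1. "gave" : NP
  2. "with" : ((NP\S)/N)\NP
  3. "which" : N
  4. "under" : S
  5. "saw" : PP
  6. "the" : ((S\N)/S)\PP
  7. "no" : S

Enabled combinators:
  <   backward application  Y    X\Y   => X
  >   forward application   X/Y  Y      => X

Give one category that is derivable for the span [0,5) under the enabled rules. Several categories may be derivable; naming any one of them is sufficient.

[0,8] S   <
  [0,5] N   >
    [0,4] N/S   >
      [0,1] "that" : (N/S)/(NP\S)
      [1,4] NP\S   >
        [1,3] (NP\S)/N   <
          [1,2] "gave" : NP
          [2,3] "with" : ((NP\S)/N)\NP
        [3,4] "which" : N
    [4,5] "under" : S
  [5,8] S\N   >
    [5,7] (S\N)/S   <
      [5,6] "saw" : PP
      [6,7] "the" : ((S\N)/S)\PP
    [7,8] "no" : S

N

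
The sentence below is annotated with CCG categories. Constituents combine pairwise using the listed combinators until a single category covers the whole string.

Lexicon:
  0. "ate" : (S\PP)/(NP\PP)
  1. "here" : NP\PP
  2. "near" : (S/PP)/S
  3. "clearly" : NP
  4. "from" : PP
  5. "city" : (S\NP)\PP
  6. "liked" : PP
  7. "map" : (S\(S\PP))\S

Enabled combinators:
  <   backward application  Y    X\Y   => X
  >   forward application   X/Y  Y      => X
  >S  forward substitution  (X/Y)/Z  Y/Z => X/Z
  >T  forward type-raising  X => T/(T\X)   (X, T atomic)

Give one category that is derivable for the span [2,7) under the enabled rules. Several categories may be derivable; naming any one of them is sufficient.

[0,8] S   <
  [0,2] S\PP   >
    [0,1] "ate" : (S\PP)/(NP\PP)
    [1,2] "here" : NP\PP
  [2,8] S\(S\PP)   <
    [2,7] S   >
      [2,6] S/PP   >
        [2,3] "near" : (S/PP)/S
        [3,6] S   >
          [3,4] S/(S\NP)   >T
            [3,4] "clearly" : NP
          [4,6] S\NP   <
            [4,5] "from" : PP
            [5,6] "city" : (S\NP)\PP
      [6,7] "liked" : PP
    [7,8] "map" : (S\(S\PP))\S

S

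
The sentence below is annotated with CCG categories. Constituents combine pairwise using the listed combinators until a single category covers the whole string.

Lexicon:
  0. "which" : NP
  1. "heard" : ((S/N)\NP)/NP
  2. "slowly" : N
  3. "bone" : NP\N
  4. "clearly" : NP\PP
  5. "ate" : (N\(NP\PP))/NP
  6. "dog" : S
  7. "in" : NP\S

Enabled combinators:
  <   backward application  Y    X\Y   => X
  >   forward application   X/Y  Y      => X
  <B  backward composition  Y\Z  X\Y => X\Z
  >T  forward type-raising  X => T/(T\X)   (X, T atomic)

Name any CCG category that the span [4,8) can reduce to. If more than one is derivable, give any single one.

[0,8] S   >
  [0,4] S/N   <
    [0,1] "which" : NP
    [1,4] (S/N)\NP   >
      [1,2] "heard" : ((S/N)\NP)/NP
      [2,4] NP   <
        [2,3] "slowly" : N
        [3,4] "bone" : NP\N
  [4,8] N   <
    [4,5] "clearly" : NP\PP
    [5,8] N\(NP\PP)   >
      [5,6] "ate" : (N\(NP\PP))/NP
      [6,8] NP   >
        [6,7] NP/(NP\S)   >T
          [6,7] "dog" : S
        [7,8] "in" : NP\S

N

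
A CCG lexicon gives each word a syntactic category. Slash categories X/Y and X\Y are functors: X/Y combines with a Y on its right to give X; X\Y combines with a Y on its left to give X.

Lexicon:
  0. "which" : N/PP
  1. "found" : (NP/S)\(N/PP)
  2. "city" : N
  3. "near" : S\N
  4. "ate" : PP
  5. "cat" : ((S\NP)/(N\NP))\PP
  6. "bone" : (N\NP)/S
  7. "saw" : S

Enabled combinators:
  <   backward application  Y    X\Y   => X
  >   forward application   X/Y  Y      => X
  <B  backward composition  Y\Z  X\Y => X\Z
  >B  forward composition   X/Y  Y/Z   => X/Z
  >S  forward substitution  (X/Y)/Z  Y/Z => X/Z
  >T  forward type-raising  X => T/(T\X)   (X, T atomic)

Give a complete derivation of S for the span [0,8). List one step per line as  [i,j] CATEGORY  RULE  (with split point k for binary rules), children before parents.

[0,1] N/PP  lex  "which"
[1,2] (NP/S)\(N/PP)  lex  "found"
[0,2] NP/S  <  k=1
[2,3] N  lex  "city"
[3,4] S\N  lex  "near"
[2,4] S  <  k=3
[0,4] NP  >  k=2
[4,5] PP  lex  "ate"
[5,6] ((S\NP)/(N\NP))\PP  lex  "cat"
[4,6] (S\NP)/(N\NP)  <  k=5
[6,7] (N\NP)/S  lex  "bone"
[7,8] S  lex  "saw"
[6,8] N\NP  >  k=7
[4,8] S\NP  >  k=6
[0,8] S  <  k=4

[0,8] S   <
  [0,4] NP   >
    [0,2] NP/S   <
      [0,1] "which" : N/PP
      [1,2] "found" : (NP/S)\(N/PP)
    [2,4] S   <
      [2,3] "city" : N
      [3,4] "near" : S\N
  [4,8] S\NP   >
    [4,6] (S\NP)/(N\NP)   <
      [4,5] "ate" : PP
      [5,6] "cat" : ((S\NP)/(N\NP))\PP
    [6,8] N\NP   >
      [6,7] "bone" : (N\NP)/S
      [7,8] "saw" : S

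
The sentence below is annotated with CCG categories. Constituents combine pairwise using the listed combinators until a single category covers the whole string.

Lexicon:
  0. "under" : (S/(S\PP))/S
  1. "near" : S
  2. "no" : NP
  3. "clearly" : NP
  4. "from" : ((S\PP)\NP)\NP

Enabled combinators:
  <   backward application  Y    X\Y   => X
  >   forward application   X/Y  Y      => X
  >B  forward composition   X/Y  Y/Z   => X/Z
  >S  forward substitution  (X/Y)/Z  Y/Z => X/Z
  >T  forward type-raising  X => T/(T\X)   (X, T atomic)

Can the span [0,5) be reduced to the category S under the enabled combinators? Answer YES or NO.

YES

[0,5] S   >
  [0,2] S/(S\PP)   >
    [0,1] "under" : (S/(S\PP))/S
    [1,2] "near" : S
  [2,5] S\PP   <
    [2,3] "no" : NP
    [3,5] (S\PP)\NP   <
      [3,4] "clearly" : NP
      [4,5] "from" : ((S\PP)\NP)\NP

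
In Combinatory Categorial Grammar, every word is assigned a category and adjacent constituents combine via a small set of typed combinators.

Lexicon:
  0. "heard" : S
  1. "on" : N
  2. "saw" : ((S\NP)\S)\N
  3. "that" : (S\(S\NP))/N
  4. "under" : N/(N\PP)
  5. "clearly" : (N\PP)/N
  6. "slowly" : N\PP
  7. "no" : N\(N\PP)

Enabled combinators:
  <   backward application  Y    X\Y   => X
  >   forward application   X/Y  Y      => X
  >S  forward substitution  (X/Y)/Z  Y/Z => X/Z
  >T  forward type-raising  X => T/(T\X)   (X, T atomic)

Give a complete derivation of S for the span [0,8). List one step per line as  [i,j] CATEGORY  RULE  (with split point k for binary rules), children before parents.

[0,1] S  lex  "heard"
[1,2] N  lex  "on"
[2,3] ((S\NP)\S)\N  lex  "saw"
[1,3] (S\NP)\S  <  k=2
[0,3] S\NP  <  k=1
[3,4] (S\(S\NP))/N  lex  "that"
[4,5] N/(N\PP)  lex  "under"
[5,6] (N\PP)/N  lex  "clearly"
[6,7] N\PP  lex  "slowly"
[7,8] N\(N\PP)  lex  "no"
[6,8] N  <  k=7
[5,8] N\PP  >  k=6
[4,8] N  >  k=5
[3,8] S\(S\NP)  >  k=4
[0,8] S  <  k=3

[0,8] S   <
  [0,3] S\NP   <
    [0,1] "heard" : S
    [1,3] (S\NP)\S   <
      [1,2] "on" : N
      [2,3] "saw" : ((S\NP)\S)\N
  [3,8] S\(S\NP)   >
    [3,4] "that" : (S\(S\NP))/N
    [4,8] N   >
      [4,5] "under" : N/(N\PP)
      [5,8] N\PP   >
        [5,6] "clearly" : (N\PP)/N
        [6,8] N   <
          [6,7] "slowly" : N\PP
          [7,8] "no" : N\(N\PP)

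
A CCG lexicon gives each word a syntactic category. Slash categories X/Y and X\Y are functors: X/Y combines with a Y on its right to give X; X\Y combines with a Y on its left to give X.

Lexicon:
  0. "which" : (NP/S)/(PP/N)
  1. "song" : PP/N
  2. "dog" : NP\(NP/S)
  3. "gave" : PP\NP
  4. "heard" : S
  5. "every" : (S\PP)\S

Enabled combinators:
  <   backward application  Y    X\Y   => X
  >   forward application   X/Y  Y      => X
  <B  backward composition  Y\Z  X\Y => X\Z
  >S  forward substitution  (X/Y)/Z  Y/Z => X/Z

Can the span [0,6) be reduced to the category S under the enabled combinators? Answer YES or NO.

[0,6] S   <
  [0,4] PP   <
    [0,3] NP   <
      [0,2] NP/S   >
        [0,1] "which" : (NP/S)/(PP/N)
        [1,2] "song" : PP/N
      [2,3] "dog" : NP\(NP/S)
    [3,4] "gave" : PP\NP
  [4,6] S\PP   <
    [4,5] "heard" : S
    [5,6] "every" : (S\PP)\S

YES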